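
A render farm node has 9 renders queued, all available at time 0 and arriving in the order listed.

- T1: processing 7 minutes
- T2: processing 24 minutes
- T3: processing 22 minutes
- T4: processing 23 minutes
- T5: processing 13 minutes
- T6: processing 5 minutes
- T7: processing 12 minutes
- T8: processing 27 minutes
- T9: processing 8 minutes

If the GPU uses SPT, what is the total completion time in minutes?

526

SPT (increasing processing time): T6 T1 T9 T7 T5 T3 T4 T2 T8.
T6: 0→5
T1: 5→12
T9: 12→20
T7: 20→32
T5: 32→45
T3: 45→67
T4: 67→90
T2: 90→114
T8: 114→141
Sum = 5+12+20+32+45+67+90+114+141 = 526.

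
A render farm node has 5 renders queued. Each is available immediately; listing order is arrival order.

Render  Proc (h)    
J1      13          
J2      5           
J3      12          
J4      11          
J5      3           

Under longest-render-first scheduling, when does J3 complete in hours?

25

LPT (decreasing processing time): J1 J3 J4 J2 J5.
J1: 0→13
J3: 13→25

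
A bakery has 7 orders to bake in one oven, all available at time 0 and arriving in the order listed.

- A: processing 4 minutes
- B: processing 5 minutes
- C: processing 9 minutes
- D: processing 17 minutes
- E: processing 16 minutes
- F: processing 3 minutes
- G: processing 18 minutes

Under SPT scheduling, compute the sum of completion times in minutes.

206

SPT (increasing processing time): F A B C E D G.
F: 0→3
A: 3→7
B: 7→12
C: 12→21
E: 21→37
D: 37→54
G: 54→72
Sum = 3+7+12+21+37+54+72 = 206.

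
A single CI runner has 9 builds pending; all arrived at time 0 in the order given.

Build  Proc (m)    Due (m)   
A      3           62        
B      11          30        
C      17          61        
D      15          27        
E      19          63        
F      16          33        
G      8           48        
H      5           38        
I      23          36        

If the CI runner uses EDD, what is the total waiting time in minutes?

489

EDD (increasing due date): D B F I H G C A E.
D: waits 0, runs 0→15
B: waits 15, runs 15→26
F: waits 26, runs 26→42
I: waits 42, runs 42→65
H: waits 65, runs 65→70
G: waits 70, runs 70→78
C: waits 78, runs 78→95
A: waits 95, runs 95→98
E: waits 98, runs 98→117
Sum = 0+15+26+42+65+70+78+95+98 = 489.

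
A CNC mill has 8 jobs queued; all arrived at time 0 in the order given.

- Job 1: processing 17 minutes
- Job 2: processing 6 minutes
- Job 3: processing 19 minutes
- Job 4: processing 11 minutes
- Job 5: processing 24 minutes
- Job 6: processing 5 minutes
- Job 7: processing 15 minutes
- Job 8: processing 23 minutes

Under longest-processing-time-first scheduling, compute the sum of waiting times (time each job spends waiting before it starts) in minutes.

LPT (decreasing processing time): Job 5 Job 8 Job 3 Job 1 Job 7 Job 4 Job 2 Job 6.
Job 5: waits 0, runs 0→24
Job 8: waits 24, runs 24→47
Job 3: waits 47, runs 47→66
Job 1: waits 66, runs 66→83
Job 7: waits 83, runs 83→98
Job 4: waits 98, runs 98→109
Job 2: waits 109, runs 109→115
Job 6: waits 115, runs 115→120
Sum = 0+24+47+66+83+98+109+115 = 542.

542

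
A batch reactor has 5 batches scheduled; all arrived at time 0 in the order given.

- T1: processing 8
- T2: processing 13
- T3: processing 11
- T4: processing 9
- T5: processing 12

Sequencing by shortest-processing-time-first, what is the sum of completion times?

146

SPT (increasing processing time): T1 T4 T3 T5 T2.
T1: 0→8
T4: 8→17
T3: 17→28
T5: 28→40
T2: 40→53
Sum = 8+17+28+40+53 = 146.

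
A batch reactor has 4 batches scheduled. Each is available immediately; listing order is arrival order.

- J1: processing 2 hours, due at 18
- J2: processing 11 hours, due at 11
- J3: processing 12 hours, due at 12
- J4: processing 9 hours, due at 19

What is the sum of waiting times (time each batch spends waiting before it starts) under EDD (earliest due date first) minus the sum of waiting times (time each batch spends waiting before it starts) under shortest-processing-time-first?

EDD (increasing due date): J2 J3 J1 J4.
J2: waits 0, runs 0→11
J3: waits 11, runs 11→23
J1: waits 23, runs 23→25
J4: waits 25, runs 25→34
Sum = 0+11+23+25 = 59.
SPT (increasing processing time): J1 J4 J2 J3.
J1: waits 0, runs 0→2
J4: waits 2, runs 2→11
J2: waits 11, runs 11→22
J3: waits 22, runs 22→34
Sum = 0+2+11+22 = 35.
Difference = 59 − 35 = 24.

24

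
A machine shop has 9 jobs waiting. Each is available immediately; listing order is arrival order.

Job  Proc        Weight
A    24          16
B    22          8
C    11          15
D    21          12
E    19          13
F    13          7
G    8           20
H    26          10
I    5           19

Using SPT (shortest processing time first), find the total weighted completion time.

SPT (increasing processing time): I G C F E D B A H.
I: finishes 5, weight 19, w·C = 95
G: finishes 13, weight 20, w·C = 260
C: finishes 24, weight 15, w·C = 360
F: finishes 37, weight 7, w·C = 259
E: finishes 56, weight 13, w·C = 728
D: finishes 77, weight 12, w·C = 924
B: finishes 99, weight 8, w·C = 792
A: finishes 123, weight 16, w·C = 1968
H: finishes 149, weight 10, w·C = 1490
Sum = 95+260+360+259+728+924+792+1968+1490 = 6876.

6876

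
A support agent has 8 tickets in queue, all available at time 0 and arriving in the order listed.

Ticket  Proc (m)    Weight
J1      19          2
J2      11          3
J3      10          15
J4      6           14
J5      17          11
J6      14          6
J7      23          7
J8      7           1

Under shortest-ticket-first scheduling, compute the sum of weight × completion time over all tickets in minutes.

2464

SPT (increasing processing time): J4 J8 J3 J2 J6 J5 J1 J7.
J4: finishes 6, weight 14, w·C = 84
J8: finishes 13, weight 1, w·C = 13
J3: finishes 23, weight 15, w·C = 345
J2: finishes 34, weight 3, w·C = 102
J6: finishes 48, weight 6, w·C = 288
J5: finishes 65, weight 11, w·C = 715
J1: finishes 84, weight 2, w·C = 168
J7: finishes 107, weight 7, w·C = 749
Sum = 84+13+345+102+288+715+168+749 = 2464.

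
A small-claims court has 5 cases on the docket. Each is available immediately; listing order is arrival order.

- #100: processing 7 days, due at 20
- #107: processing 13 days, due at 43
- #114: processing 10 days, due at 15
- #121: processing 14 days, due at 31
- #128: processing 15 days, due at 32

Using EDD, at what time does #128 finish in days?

EDD (increasing due date): #114 #100 #121 #128 #107.
#114: 0→10
#100: 10→17
#121: 17→31
#128: 31→46

46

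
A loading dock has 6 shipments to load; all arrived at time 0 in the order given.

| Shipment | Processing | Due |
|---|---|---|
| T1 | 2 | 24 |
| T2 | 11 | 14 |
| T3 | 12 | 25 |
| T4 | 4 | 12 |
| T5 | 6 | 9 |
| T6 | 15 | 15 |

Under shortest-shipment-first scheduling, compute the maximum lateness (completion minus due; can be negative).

SPT (increasing processing time): T1 T4 T5 T2 T3 T6.
T1: 0→2, due 24, lateness -22
T4: 2→6, due 12, lateness -6
T5: 6→12, due 9, lateness 3
T2: 12→23, due 14, lateness 9
T3: 23→35, due 25, lateness 10
T6: 35→50, due 15, lateness 35
Maximum = 35.

35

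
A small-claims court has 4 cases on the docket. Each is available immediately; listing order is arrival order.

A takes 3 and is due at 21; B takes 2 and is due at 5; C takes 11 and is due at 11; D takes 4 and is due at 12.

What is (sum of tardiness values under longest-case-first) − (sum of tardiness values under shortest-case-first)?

LPT (decreasing processing time): C D A B.
C: 0→11, due 11, tardiness 0
D: 11→15, due 12, tardiness 3
A: 15→18, due 21, tardiness 0
B: 18→20, due 5, tardiness 15
Sum = 0+3+0+15 = 18.
SPT (increasing processing time): B A D C.
B: 0→2, due 5, tardiness 0
A: 2→5, due 21, tardiness 0
D: 5→9, due 12, tardiness 0
C: 9→20, due 11, tardiness 9
Sum = 0+0+0+9 = 9.
Difference = 18 − 9 = 9.

9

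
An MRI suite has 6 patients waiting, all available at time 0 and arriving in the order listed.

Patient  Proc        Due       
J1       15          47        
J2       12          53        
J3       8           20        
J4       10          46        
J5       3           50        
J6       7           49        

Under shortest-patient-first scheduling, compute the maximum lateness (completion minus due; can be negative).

8

SPT (increasing processing time): J5 J6 J3 J4 J2 J1.
J5: 0→3, due 50, lateness -47
J6: 3→10, due 49, lateness -39
J3: 10→18, due 20, lateness -2
J4: 18→28, due 46, lateness -18
J2: 28→40, due 53, lateness -13
J1: 40→55, due 47, lateness 8
Maximum = 8.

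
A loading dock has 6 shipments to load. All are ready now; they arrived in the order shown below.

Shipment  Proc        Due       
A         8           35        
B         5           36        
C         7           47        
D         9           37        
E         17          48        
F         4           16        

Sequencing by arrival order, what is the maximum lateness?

34

FIFO (arrival order): A B C D E F.
A: 0→8, due 35, lateness -27
B: 8→13, due 36, lateness -23
C: 13→20, due 47, lateness -27
D: 20→29, due 37, lateness -8
E: 29→46, due 48, lateness -2
F: 46→50, due 16, lateness 34
Maximum = 34.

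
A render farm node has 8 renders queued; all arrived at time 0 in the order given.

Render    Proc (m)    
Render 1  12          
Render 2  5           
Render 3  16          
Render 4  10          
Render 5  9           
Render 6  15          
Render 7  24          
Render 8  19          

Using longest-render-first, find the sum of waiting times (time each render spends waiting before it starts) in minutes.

LPT (decreasing processing time): Render 7 Render 8 Render 3 Render 6 Render 1 Render 4 Render 5 Render 2.
Render 7: waits 0, runs 0→24
Render 8: waits 24, runs 24→43
Render 3: waits 43, runs 43→59
Render 6: waits 59, runs 59→74
Render 1: waits 74, runs 74→86
Render 4: waits 86, runs 86→96
Render 5: waits 96, runs 96→105
Render 2: waits 105, runs 105→110
Sum = 0+24+43+59+74+86+96+105 = 487.

487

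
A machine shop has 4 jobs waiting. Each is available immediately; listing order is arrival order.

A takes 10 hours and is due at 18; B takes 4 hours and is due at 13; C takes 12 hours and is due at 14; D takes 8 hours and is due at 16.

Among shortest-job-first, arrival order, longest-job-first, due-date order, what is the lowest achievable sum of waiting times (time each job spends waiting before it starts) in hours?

38

SPT (increasing processing time): B D A C.
B: waits 0, runs 0→4
D: waits 4, runs 4→12
A: waits 12, runs 12→22
C: waits 22, runs 22→34
Sum = 0+4+12+22 = 38.
FIFO (arrival order): A B C D.
A: waits 0, runs 0→10
B: waits 10, runs 10→14
C: waits 14, runs 14→26
D: waits 26, runs 26→34
Sum = 0+10+14+26 = 50.
LPT (decreasing processing time): C A D B.
C: waits 0, runs 0→12
A: waits 12, runs 12→22
D: waits 22, runs 22→30
B: waits 30, runs 30→34
Sum = 0+12+22+30 = 64.
EDD (increasing due date): B C D A.
B: waits 0, runs 0→4
C: waits 4, runs 4→16
D: waits 16, runs 16→24
A: waits 24, runs 24→34
Sum = 0+4+16+24 = 44.
SPT 38, FIFO 50, LPT 64, EDD 44 → minimum 38.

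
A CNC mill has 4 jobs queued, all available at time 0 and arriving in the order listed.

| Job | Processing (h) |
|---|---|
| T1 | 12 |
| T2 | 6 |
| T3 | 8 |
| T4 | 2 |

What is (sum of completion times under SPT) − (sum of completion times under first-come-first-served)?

SPT (increasing processing time): T4 T2 T3 T1.
T4: 0→2
T2: 2→8
T3: 8→16
T1: 16→28
Sum = 2+8+16+28 = 54.
FIFO (arrival order): T1 T2 T3 T4.
T1: 0→12
T2: 12→18
T3: 18→26
T4: 26→28
Sum = 12+18+26+28 = 84.
Difference = 54 − 84 = -30.

-30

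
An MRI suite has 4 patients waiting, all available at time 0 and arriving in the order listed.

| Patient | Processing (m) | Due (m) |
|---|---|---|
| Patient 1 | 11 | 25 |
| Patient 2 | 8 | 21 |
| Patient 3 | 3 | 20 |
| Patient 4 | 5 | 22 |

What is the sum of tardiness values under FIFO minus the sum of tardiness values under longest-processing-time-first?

-2

FIFO (arrival order): Patient 1 Patient 2 Patient 3 Patient 4.
Patient 1: 0→11, due 25, tardiness 0
Patient 2: 11→19, due 21, tardiness 0
Patient 3: 19→22, due 20, tardiness 2
Patient 4: 22→27, due 22, tardiness 5
Sum = 0+0+2+5 = 7.
LPT (decreasing processing time): Patient 1 Patient 2 Patient 4 Patient 3.
Patient 1: 0→11, due 25, tardiness 0
Patient 2: 11→19, due 21, tardiness 0
Patient 4: 19→24, due 22, tardiness 2
Patient 3: 24→27, due 20, tardiness 7
Sum = 0+0+2+7 = 9.
Difference = 7 − 9 = -2.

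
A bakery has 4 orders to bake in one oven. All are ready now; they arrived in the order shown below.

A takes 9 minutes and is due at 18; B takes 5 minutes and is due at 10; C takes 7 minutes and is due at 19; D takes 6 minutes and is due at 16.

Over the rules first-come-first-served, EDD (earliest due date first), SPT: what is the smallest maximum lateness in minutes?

FIFO (arrival order): A B C D.
A: 0→9, due 18, lateness -9
B: 9→14, due 10, lateness 4
C: 14→21, due 19, lateness 2
D: 21→27, due 16, lateness 11
Maximum = 11.
EDD (increasing due date): B D A C.
B: 0→5, due 10, lateness -5
D: 5→11, due 16, lateness -5
A: 11→20, due 18, lateness 2
C: 20→27, due 19, lateness 8
Maximum = 8.
SPT (increasing processing time): B D C A.
B: 0→5, due 10, lateness -5
D: 5→11, due 16, lateness -5
C: 11→18, due 19, lateness -1
A: 18→27, due 18, lateness 9
Maximum = 9.
FIFO 11, EDD 8, SPT 9 → minimum 8.

8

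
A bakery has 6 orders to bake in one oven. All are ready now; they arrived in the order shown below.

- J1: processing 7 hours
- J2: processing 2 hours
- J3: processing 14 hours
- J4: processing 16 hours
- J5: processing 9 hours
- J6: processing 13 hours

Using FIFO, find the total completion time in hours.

187

FIFO (arrival order): J1 J2 J3 J4 J5 J6.
J1: 0→7
J2: 7→9
J3: 9→23
J4: 23→39
J5: 39→48
J6: 48→61
Sum = 7+9+23+39+48+61 = 187.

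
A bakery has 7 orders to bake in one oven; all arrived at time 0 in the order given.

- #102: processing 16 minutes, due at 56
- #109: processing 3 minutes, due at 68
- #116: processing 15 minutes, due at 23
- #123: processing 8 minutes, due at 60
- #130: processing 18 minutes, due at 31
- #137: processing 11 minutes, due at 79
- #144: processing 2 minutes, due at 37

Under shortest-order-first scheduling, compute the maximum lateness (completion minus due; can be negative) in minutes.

SPT (increasing processing time): #144 #109 #123 #137 #116 #102 #130.
#144: 0→2, due 37, lateness -35
#109: 2→5, due 68, lateness -63
#123: 5→13, due 60, lateness -47
#137: 13→24, due 79, lateness -55
#116: 24→39, due 23, lateness 16
#102: 39→55, due 56, lateness -1
#130: 55→73, due 31, lateness 42
Maximum = 42.

42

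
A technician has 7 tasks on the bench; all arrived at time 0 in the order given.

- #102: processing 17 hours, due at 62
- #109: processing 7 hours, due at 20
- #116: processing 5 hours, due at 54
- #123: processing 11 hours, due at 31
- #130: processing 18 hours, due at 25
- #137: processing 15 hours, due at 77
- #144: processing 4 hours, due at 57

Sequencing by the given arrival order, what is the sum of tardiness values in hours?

66

FIFO (arrival order): #102 #109 #116 #123 #130 #137 #144.
#102: 0→17, due 62, tardiness 0
#109: 17→24, due 20, tardiness 4
#116: 24→29, due 54, tardiness 0
#123: 29→40, due 31, tardiness 9
#130: 40→58, due 25, tardiness 33
#137: 58→73, due 77, tardiness 0
#144: 73→77, due 57, tardiness 20
Sum = 0+4+0+9+33+0+20 = 66.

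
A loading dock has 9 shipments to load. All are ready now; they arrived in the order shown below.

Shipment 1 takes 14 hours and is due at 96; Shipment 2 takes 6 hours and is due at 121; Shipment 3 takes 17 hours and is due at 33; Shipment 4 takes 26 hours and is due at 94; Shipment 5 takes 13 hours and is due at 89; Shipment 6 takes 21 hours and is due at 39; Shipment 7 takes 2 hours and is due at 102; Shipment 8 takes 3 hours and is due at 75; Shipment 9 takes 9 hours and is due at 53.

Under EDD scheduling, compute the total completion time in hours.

EDD (increasing due date): Shipment 3 Shipment 6 Shipment 9 Shipment 8 Shipment 5 Shipment 4 Shipment 1 Shipment 7 Shipment 2.
Shipment 3: 0→17
Shipment 6: 17→38
Shipment 9: 38→47
Shipment 8: 47→50
Shipment 5: 50→63
Shipment 4: 63→89
Shipment 1: 89→103
Shipment 7: 103→105
Shipment 2: 105→111
Sum = 17+38+47+50+63+89+103+105+111 = 623.

623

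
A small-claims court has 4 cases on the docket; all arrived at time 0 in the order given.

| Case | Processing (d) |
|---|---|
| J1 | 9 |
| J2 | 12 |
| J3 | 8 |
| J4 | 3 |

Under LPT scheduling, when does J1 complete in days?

LPT (decreasing processing time): J2 J1 J3 J4.
J2: 0→12
J1: 12→21

21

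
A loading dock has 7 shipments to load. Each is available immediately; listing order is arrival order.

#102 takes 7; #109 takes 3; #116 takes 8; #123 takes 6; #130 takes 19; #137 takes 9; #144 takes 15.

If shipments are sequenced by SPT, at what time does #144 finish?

SPT (increasing processing time): #109 #123 #102 #116 #137 #144 #130.
#109: 0→3
#123: 3→9
#102: 9→16
#116: 16→24
#137: 24→33
#144: 33→48

48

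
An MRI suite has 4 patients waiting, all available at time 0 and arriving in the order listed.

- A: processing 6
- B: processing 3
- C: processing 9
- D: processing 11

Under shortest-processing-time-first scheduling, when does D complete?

29

SPT (increasing processing time): B A C D.
B: 0→3
A: 3→9
C: 9→18
D: 18→29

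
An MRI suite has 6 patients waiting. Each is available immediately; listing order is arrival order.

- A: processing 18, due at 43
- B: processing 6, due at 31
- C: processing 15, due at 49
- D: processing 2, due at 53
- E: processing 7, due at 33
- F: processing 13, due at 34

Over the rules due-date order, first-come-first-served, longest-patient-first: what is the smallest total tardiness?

19

EDD (increasing due date): B E F A C D.
B: 0→6, due 31, tardiness 0
E: 6→13, due 33, tardiness 0
F: 13→26, due 34, tardiness 0
A: 26→44, due 43, tardiness 1
C: 44→59, due 49, tardiness 10
D: 59→61, due 53, tardiness 8
Sum = 0+0+0+1+10+8 = 19.
FIFO (arrival order): A B C D E F.
A: 0→18, due 43, tardiness 0
B: 18→24, due 31, tardiness 0
C: 24→39, due 49, tardiness 0
D: 39→41, due 53, tardiness 0
E: 41→48, due 33, tardiness 15
F: 48→61, due 34, tardiness 27
Sum = 0+0+0+0+15+27 = 42.
LPT (decreasing processing time): A C F E B D.
A: 0→18, due 43, tardiness 0
C: 18→33, due 49, tardiness 0
F: 33→46, due 34, tardiness 12
E: 46→53, due 33, tardiness 20
B: 53→59, due 31, tardiness 28
D: 59→61, due 53, tardiness 8
Sum = 0+0+12+20+28+8 = 68.
EDD 19, FIFO 42, LPT 68 → minimum 19.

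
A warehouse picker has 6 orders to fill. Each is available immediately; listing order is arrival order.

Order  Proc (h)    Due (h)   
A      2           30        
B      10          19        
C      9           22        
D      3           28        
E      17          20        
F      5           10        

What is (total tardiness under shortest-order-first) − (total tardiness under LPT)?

-49

SPT (increasing processing time): A D F C B E.
A: 0→2, due 30, tardiness 0
D: 2→5, due 28, tardiness 0
F: 5→10, due 10, tardiness 0
C: 10→19, due 22, tardiness 0
B: 19→29, due 19, tardiness 10
E: 29→46, due 20, tardiness 26
Sum = 0+0+0+0+10+26 = 36.
LPT (decreasing processing time): E B C F D A.
E: 0→17, due 20, tardiness 0
B: 17→27, due 19, tardiness 8
C: 27→36, due 22, tardiness 14
F: 36→41, due 10, tardiness 31
D: 41→44, due 28, tardiness 16
A: 44→46, due 30, tardiness 16
Sum = 0+8+14+31+16+16 = 85.
Difference = 36 − 85 = -49.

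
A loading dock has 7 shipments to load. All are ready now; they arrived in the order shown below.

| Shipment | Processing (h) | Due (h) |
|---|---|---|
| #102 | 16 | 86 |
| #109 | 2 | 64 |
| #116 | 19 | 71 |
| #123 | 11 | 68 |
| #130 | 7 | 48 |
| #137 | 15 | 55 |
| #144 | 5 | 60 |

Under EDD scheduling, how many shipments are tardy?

EDD (increasing due date): #130 #137 #144 #109 #123 #116 #102.
#130: 0→7, due 48, tardiness 0
#137: 7→22, due 55, tardiness 0
#144: 22→27, due 60, tardiness 0
#109: 27→29, due 64, tardiness 0
#123: 29→40, due 68, tardiness 0
#116: 40→59, due 71, tardiness 0
#102: 59→75, due 86, tardiness 0
Late shipments: 0.

0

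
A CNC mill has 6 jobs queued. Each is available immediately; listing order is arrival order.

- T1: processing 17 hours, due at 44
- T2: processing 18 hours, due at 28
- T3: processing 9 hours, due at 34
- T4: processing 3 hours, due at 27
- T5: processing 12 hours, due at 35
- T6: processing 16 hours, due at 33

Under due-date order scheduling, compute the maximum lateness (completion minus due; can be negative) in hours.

EDD (increasing due date): T4 T2 T6 T3 T5 T1.
T4: 0→3, due 27, lateness -24
T2: 3→21, due 28, lateness -7
T6: 21→37, due 33, lateness 4
T3: 37→46, due 34, lateness 12
T5: 46→58, due 35, lateness 23
T1: 58→75, due 44, lateness 31
Maximum = 31.

31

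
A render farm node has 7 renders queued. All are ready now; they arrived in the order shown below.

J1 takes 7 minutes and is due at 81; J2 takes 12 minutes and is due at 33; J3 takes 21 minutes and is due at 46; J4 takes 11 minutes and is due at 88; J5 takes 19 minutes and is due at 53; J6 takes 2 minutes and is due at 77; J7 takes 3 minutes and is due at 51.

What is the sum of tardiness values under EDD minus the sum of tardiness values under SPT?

-30

EDD (increasing due date): J2 J3 J7 J5 J6 J1 J4.
J2: 0→12, due 33, tardiness 0
J3: 12→33, due 46, tardiness 0
J7: 33→36, due 51, tardiness 0
J5: 36→55, due 53, tardiness 2
J6: 55→57, due 77, tardiness 0
J1: 57→64, due 81, tardiness 0
J4: 64→75, due 88, tardiness 0
Sum = 0+0+0+2+0+0+0 = 2.
SPT (increasing processing time): J6 J7 J1 J4 J2 J5 J3.
J6: 0→2, due 77, tardiness 0
J7: 2→5, due 51, tardiness 0
J1: 5→12, due 81, tardiness 0
J4: 12→23, due 88, tardiness 0
J2: 23→35, due 33, tardiness 2
J5: 35→54, due 53, tardiness 1
J3: 54→75, due 46, tardiness 29
Sum = 0+0+0+0+2+1+29 = 32.
Difference = 2 − 32 = -30.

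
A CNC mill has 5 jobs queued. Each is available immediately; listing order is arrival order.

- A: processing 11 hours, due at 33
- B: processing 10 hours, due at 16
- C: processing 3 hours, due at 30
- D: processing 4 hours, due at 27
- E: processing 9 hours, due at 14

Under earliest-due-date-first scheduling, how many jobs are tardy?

2

EDD (increasing due date): E B D C A.
E: 0→9, due 14, tardiness 0
B: 9→19, due 16, tardiness 3
D: 19→23, due 27, tardiness 0
C: 23→26, due 30, tardiness 0
A: 26→37, due 33, tardiness 4
Late jobs: 2.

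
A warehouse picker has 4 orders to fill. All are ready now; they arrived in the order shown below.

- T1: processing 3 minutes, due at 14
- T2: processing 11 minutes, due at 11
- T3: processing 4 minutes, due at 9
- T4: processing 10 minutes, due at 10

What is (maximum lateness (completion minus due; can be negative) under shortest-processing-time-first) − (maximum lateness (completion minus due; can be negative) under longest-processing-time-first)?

SPT (increasing processing time): T1 T3 T4 T2.
T1: 0→3, due 14, lateness -11
T3: 3→7, due 9, lateness -2
T4: 7→17, due 10, lateness 7
T2: 17→28, due 11, lateness 17
Maximum = 17.
LPT (decreasing processing time): T2 T4 T3 T1.
T2: 0→11, due 11, lateness 0
T4: 11→21, due 10, lateness 11
T3: 21→25, due 9, lateness 16
T1: 25→28, due 14, lateness 14
Maximum = 16.
Difference = 17 − 16 = 1.

1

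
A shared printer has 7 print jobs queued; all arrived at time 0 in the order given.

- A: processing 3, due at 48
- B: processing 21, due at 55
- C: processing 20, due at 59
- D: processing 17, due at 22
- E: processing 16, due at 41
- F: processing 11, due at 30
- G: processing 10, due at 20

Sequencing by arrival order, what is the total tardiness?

FIFO (arrival order): A B C D E F G.
A: 0→3, due 48, tardiness 0
B: 3→24, due 55, tardiness 0
C: 24→44, due 59, tardiness 0
D: 44→61, due 22, tardiness 39
E: 61→77, due 41, tardiness 36
F: 77→88, due 30, tardiness 58
G: 88→98, due 20, tardiness 78
Sum = 0+0+0+39+36+58+78 = 211.

211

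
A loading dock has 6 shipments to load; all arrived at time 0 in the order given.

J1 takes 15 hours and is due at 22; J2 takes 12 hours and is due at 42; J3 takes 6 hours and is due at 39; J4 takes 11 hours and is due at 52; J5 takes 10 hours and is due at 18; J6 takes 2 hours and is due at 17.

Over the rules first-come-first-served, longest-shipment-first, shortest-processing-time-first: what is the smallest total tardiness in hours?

FIFO (arrival order): J1 J2 J3 J4 J5 J6.
J1: 0→15, due 22, tardiness 0
J2: 15→27, due 42, tardiness 0
J3: 27→33, due 39, tardiness 0
J4: 33→44, due 52, tardiness 0
J5: 44→54, due 18, tardiness 36
J6: 54→56, due 17, tardiness 39
Sum = 0+0+0+0+36+39 = 75.
LPT (decreasing processing time): J1 J2 J4 J5 J3 J6.
J1: 0→15, due 22, tardiness 0
J2: 15→27, due 42, tardiness 0
J4: 27→38, due 52, tardiness 0
J5: 38→48, due 18, tardiness 30
J3: 48→54, due 39, tardiness 15
J6: 54→56, due 17, tardiness 39
Sum = 0+0+0+30+15+39 = 84.
SPT (increasing processing time): J6 J3 J5 J4 J2 J1.
J6: 0→2, due 17, tardiness 0
J3: 2→8, due 39, tardiness 0
J5: 8→18, due 18, tardiness 0
J4: 18→29, due 52, tardiness 0
J2: 29→41, due 42, tardiness 0
J1: 41→56, due 22, tardiness 34
Sum = 0+0+0+0+0+34 = 34.
FIFO 75, LPT 84, SPT 34 → minimum 34.

34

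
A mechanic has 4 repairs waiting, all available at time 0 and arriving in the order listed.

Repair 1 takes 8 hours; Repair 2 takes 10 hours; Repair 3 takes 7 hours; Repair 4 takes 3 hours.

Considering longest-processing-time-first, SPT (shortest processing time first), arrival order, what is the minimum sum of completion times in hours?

59

LPT (decreasing processing time): Repair 2 Repair 1 Repair 3 Repair 4.
Repair 2: 0→10
Repair 1: 10→18
Repair 3: 18→25
Repair 4: 25→28
Sum = 10+18+25+28 = 81.
SPT (increasing processing time): Repair 4 Repair 3 Repair 1 Repair 2.
Repair 4: 0→3
Repair 3: 3→10
Repair 1: 10→18
Repair 2: 18→28
Sum = 3+10+18+28 = 59.
FIFO (arrival order): Repair 1 Repair 2 Repair 3 Repair 4.
Repair 1: 0→8
Repair 2: 8→18
Repair 3: 18→25
Repair 4: 25→28
Sum = 8+18+25+28 = 79.
LPT 81, SPT 59, FIFO 79 → minimum 59.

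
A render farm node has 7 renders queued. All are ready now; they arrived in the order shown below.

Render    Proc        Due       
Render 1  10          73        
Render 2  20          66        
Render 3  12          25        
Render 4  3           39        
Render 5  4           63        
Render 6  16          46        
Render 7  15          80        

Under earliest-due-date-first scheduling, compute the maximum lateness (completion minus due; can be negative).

EDD (increasing due date): Render 3 Render 4 Render 6 Render 5 Render 2 Render 1 Render 7.
Render 3: 0→12, due 25, lateness -13
Render 4: 12→15, due 39, lateness -24
Render 6: 15→31, due 46, lateness -15
Render 5: 31→35, due 63, lateness -28
Render 2: 35→55, due 66, lateness -11
Render 1: 55→65, due 73, lateness -8
Render 7: 65→80, due 80, lateness 0
Maximum = 0.

0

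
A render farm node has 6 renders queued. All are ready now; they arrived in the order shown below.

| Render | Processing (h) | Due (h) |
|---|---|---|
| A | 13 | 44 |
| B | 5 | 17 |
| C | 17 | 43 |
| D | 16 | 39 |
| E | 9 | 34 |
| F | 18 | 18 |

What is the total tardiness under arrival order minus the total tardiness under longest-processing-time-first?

-33

FIFO (arrival order): A B C D E F.
A: 0→13, due 44, tardiness 0
B: 13→18, due 17, tardiness 1
C: 18→35, due 43, tardiness 0
D: 35→51, due 39, tardiness 12
E: 51→60, due 34, tardiness 26
F: 60→78, due 18, tardiness 60
Sum = 0+1+0+12+26+60 = 99.
LPT (decreasing processing time): F C D A E B.
F: 0→18, due 18, tardiness 0
C: 18→35, due 43, tardiness 0
D: 35→51, due 39, tardiness 12
A: 51→64, due 44, tardiness 20
E: 64→73, due 34, tardiness 39
B: 73→78, due 17, tardiness 61
Sum = 0+0+12+20+39+61 = 132.
Difference = 99 − 132 = -33.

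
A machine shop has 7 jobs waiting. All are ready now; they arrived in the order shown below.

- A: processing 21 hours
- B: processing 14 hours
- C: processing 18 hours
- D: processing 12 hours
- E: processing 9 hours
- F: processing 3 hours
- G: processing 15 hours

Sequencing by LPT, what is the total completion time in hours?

443

LPT (decreasing processing time): A C G B D E F.
A: 0→21
C: 21→39
G: 39→54
B: 54→68
D: 68→80
E: 80→89
F: 89→92
Sum = 21+39+54+68+80+89+92 = 443.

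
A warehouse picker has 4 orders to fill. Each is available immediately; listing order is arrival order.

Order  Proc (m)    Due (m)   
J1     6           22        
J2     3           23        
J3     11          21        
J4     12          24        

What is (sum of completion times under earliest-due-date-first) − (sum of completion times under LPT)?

EDD (increasing due date): J3 J1 J2 J4.
J3: 0→11
J1: 11→17
J2: 17→20
J4: 20→32
Sum = 11+17+20+32 = 80.
LPT (decreasing processing time): J4 J3 J1 J2.
J4: 0→12
J3: 12→23
J1: 23→29
J2: 29→32
Sum = 12+23+29+32 = 96.
Difference = 80 − 96 = -16.

-16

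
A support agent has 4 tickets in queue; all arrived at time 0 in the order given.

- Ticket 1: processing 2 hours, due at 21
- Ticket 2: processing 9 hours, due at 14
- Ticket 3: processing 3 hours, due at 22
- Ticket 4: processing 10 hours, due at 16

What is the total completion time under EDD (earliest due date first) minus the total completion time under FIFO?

22

EDD (increasing due date): Ticket 2 Ticket 4 Ticket 1 Ticket 3.
Ticket 2: 0→9
Ticket 4: 9→19
Ticket 1: 19→21
Ticket 3: 21→24
Sum = 9+19+21+24 = 73.
FIFO (arrival order): Ticket 1 Ticket 2 Ticket 3 Ticket 4.
Ticket 1: 0→2
Ticket 2: 2→11
Ticket 3: 11→14
Ticket 4: 14→24
Sum = 2+11+14+24 = 51.
Difference = 73 − 51 = 22.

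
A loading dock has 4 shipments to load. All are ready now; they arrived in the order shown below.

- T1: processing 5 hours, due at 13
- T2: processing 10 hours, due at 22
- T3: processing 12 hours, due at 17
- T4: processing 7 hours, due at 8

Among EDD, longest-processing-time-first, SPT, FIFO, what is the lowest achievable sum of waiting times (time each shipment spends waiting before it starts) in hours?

39

EDD (increasing due date): T4 T1 T3 T2.
T4: waits 0, runs 0→7
T1: waits 7, runs 7→12
T3: waits 12, runs 12→24
T2: waits 24, runs 24→34
Sum = 0+7+12+24 = 43.
LPT (decreasing processing time): T3 T2 T4 T1.
T3: waits 0, runs 0→12
T2: waits 12, runs 12→22
T4: waits 22, runs 22→29
T1: waits 29, runs 29→34
Sum = 0+12+22+29 = 63.
SPT (increasing processing time): T1 T4 T2 T3.
T1: waits 0, runs 0→5
T4: waits 5, runs 5→12
T2: waits 12, runs 12→22
T3: waits 22, runs 22→34
Sum = 0+5+12+22 = 39.
FIFO (arrival order): T1 T2 T3 T4.
T1: waits 0, runs 0→5
T2: waits 5, runs 5→15
T3: waits 15, runs 15→27
T4: waits 27, runs 27→34
Sum = 0+5+15+27 = 47.
EDD 43, LPT 63, SPT 39, FIFO 47 → minimum 39.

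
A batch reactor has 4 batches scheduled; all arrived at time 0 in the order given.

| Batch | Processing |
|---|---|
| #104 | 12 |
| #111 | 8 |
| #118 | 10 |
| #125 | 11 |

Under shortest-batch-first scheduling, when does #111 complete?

8

SPT (increasing processing time): #111 #118 #125 #104.
#111: 0→8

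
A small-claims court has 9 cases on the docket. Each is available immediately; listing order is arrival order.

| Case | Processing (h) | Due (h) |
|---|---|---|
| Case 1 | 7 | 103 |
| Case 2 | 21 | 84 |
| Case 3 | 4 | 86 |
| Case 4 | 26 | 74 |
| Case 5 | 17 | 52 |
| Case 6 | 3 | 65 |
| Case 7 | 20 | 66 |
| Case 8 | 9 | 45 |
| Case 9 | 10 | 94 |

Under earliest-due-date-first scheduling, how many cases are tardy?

EDD (increasing due date): Case 8 Case 5 Case 6 Case 7 Case 4 Case 2 Case 3 Case 9 Case 1.
Case 8: 0→9, due 45, tardiness 0
Case 5: 9→26, due 52, tardiness 0
Case 6: 26→29, due 65, tardiness 0
Case 7: 29→49, due 66, tardiness 0
Case 4: 49→75, due 74, tardiness 1
Case 2: 75→96, due 84, tardiness 12
Case 3: 96→100, due 86, tardiness 14
Case 9: 100→110, due 94, tardiness 16
Case 1: 110→117, due 103, tardiness 14
Late cases: 5.

5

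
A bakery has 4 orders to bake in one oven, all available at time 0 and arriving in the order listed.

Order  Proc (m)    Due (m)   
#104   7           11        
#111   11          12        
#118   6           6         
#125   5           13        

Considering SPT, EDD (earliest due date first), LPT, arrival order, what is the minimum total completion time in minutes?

SPT (increasing processing time): #125 #118 #104 #111.
#125: 0→5
#118: 5→11
#104: 11→18
#111: 18→29
Sum = 5+11+18+29 = 63.
EDD (increasing due date): #118 #104 #111 #125.
#118: 0→6
#104: 6→13
#111: 13→24
#125: 24→29
Sum = 6+13+24+29 = 72.
LPT (decreasing processing time): #111 #104 #118 #125.
#111: 0→11
#104: 11→18
#118: 18→24
#125: 24→29
Sum = 11+18+24+29 = 82.
FIFO (arrival order): #104 #111 #118 #125.
#104: 0→7
#111: 7→18
#118: 18→24
#125: 24→29
Sum = 7+18+24+29 = 78.
SPT 63, EDD 72, LPT 82, FIFO 78 → minimum 63.

63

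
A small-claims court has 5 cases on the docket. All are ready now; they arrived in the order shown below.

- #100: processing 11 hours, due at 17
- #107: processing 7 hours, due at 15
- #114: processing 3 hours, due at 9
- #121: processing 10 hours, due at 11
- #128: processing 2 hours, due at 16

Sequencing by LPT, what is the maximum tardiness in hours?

22

LPT (decreasing processing time): #100 #121 #107 #114 #128.
#100: 0→11, due 17, tardiness 0
#121: 11→21, due 11, tardiness 10
#107: 21→28, due 15, tardiness 13
#114: 28→31, due 9, tardiness 22
#128: 31→33, due 16, tardiness 17
Maximum = 22.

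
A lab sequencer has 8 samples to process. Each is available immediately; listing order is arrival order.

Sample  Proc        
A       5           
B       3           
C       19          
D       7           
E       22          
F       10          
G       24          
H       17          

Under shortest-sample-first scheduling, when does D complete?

15

SPT (increasing processing time): B A D F H C E G.
B: 0→3
A: 3→8
D: 8→15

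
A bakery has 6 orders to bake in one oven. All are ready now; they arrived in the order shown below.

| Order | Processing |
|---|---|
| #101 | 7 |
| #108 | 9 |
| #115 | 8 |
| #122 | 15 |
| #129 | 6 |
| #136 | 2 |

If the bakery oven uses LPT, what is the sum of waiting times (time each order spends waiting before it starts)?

LPT (decreasing processing time): #122 #108 #115 #101 #129 #136.
#122: waits 0, runs 0→15
#108: waits 15, runs 15→24
#115: waits 24, runs 24→32
#101: waits 32, runs 32→39
#129: waits 39, runs 39→45
#136: waits 45, runs 45→47
Sum = 0+15+24+32+39+45 = 155.

155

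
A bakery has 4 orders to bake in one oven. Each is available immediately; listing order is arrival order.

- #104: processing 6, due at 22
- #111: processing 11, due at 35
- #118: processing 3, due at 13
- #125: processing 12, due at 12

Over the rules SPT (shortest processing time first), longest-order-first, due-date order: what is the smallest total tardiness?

2

SPT (increasing processing time): #118 #104 #111 #125.
#118: 0→3, due 13, tardiness 0
#104: 3→9, due 22, tardiness 0
#111: 9→20, due 35, tardiness 0
#125: 20→32, due 12, tardiness 20
Sum = 0+0+0+20 = 20.
LPT (decreasing processing time): #125 #111 #104 #118.
#125: 0→12, due 12, tardiness 0
#111: 12→23, due 35, tardiness 0
#104: 23→29, due 22, tardiness 7
#118: 29→32, due 13, tardiness 19
Sum = 0+0+7+19 = 26.
EDD (increasing due date): #125 #118 #104 #111.
#125: 0→12, due 12, tardiness 0
#118: 12→15, due 13, tardiness 2
#104: 15→21, due 22, tardiness 0
#111: 21→32, due 35, tardiness 0
Sum = 0+2+0+0 = 2.
SPT 20, LPT 26, EDD 2 → minimum 2.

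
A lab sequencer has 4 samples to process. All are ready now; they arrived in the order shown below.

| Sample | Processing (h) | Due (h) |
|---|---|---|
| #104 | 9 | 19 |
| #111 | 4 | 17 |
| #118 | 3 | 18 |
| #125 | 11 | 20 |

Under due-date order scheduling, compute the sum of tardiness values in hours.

7

EDD (increasing due date): #111 #118 #104 #125.
#111: 0→4, due 17, tardiness 0
#118: 4→7, due 18, tardiness 0
#104: 7→16, due 19, tardiness 0
#125: 16→27, due 20, tardiness 7
Sum = 0+0+0+7 = 7.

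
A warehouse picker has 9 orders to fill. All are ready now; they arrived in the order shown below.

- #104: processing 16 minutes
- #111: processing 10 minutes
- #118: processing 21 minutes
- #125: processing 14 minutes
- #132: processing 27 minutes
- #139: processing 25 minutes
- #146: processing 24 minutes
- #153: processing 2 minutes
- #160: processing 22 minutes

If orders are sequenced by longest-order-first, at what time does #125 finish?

LPT (decreasing processing time): #132 #139 #146 #160 #118 #104 #125 #111 #153.
#132: 0→27
#139: 27→52
#146: 52→76
#160: 76→98
#118: 98→119
#104: 119→135
#125: 135→149

149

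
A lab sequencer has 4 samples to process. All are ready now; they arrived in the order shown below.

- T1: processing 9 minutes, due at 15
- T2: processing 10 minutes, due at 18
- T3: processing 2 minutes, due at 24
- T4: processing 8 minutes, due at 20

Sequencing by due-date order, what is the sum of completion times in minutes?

EDD (increasing due date): T1 T2 T4 T3.
T1: 0→9
T2: 9→19
T4: 19→27
T3: 27→29
Sum = 9+19+27+29 = 84.

84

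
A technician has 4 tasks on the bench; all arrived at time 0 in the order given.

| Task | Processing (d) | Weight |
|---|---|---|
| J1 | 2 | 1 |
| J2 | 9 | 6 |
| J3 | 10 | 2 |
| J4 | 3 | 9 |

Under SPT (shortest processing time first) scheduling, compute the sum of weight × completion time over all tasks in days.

SPT (increasing processing time): J1 J4 J2 J3.
J1: finishes 2, weight 1, w·C = 2
J4: finishes 5, weight 9, w·C = 45
J2: finishes 14, weight 6, w·C = 84
J3: finishes 24, weight 2, w·C = 48
Sum = 2+45+84+48 = 179.

179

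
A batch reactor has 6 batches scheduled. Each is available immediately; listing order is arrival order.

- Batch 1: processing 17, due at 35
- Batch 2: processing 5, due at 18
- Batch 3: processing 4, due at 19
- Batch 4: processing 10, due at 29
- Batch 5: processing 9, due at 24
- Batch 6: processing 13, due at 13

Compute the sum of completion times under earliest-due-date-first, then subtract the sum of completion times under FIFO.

EDD (increasing due date): Batch 6 Batch 2 Batch 3 Batch 5 Batch 4 Batch 1.
Batch 6: 0→13
Batch 2: 13→18
Batch 3: 18→22
Batch 5: 22→31
Batch 4: 31→41
Batch 1: 41→58
Sum = 13+18+22+31+41+58 = 183.
FIFO (arrival order): Batch 1 Batch 2 Batch 3 Batch 4 Batch 5 Batch 6.
Batch 1: 0→17
Batch 2: 17→22
Batch 3: 22→26
Batch 4: 26→36
Batch 5: 36→45
Batch 6: 45→58
Sum = 17+22+26+36+45+58 = 204.
Difference = 183 − 204 = -21.

-21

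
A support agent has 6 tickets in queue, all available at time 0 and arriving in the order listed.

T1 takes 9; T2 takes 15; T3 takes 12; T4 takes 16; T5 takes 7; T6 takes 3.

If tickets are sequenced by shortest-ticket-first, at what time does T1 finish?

SPT (increasing processing time): T6 T5 T1 T3 T2 T4.
T6: 0→3
T5: 3→10
T1: 10→19

19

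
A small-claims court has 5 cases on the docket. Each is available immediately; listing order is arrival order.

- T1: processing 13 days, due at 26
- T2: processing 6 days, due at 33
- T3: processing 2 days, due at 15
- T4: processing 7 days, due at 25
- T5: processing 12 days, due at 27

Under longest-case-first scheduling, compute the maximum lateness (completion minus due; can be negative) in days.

LPT (decreasing processing time): T1 T5 T4 T2 T3.
T1: 0→13, due 26, lateness -13
T5: 13→25, due 27, lateness -2
T4: 25→32, due 25, lateness 7
T2: 32→38, due 33, lateness 5
T3: 38→40, due 15, lateness 25
Maximum = 25.

25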